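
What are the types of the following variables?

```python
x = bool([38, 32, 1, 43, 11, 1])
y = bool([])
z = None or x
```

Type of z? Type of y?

None or <bool> returns the bool; bool() returns bool

bool, bool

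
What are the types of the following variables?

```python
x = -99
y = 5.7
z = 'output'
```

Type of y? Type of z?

y is float; z is str

float, str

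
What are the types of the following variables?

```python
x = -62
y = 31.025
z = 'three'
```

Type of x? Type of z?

x is int; z is str

int, str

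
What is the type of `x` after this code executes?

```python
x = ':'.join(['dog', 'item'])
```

str.join() returns str

str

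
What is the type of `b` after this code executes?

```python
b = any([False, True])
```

any() returns bool

bool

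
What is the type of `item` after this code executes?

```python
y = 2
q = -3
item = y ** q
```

int ** negative int returns float

float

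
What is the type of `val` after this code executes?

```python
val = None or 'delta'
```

'or' with None returns the other value ('delta', str)

str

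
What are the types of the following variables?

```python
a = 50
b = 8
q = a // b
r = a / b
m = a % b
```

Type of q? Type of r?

int // int returns int; int / int returns float

int, float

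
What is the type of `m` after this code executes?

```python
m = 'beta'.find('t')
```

str.find() returns int (index, or -1)

int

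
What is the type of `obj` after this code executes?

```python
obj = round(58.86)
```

round() with no ndigits arg returns int

int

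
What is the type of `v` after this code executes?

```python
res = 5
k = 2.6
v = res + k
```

int + float returns float (5 + 2.6 = 7.6)

float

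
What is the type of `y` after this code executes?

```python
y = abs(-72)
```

abs() of int returns int

int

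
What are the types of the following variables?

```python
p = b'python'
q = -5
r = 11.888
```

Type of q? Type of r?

q is int; r is float

int, float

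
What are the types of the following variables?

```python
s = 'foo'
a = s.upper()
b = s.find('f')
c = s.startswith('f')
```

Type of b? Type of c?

str.find() returns int; str.startswith() returns bool

int, bool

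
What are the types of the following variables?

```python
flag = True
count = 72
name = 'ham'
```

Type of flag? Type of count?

flag is bool; count is int

bool, int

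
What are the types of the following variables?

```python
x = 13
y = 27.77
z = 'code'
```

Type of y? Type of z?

y is float; z is str

float, str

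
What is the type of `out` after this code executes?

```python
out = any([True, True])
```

any() returns bool

bool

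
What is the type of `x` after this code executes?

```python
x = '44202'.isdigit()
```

str.isdigit() returns bool

bool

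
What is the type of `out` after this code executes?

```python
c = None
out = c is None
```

'is' comparison returns bool

bool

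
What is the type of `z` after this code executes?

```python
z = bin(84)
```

bin() returns str representation

str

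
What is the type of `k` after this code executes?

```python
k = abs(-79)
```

abs() of int returns int

int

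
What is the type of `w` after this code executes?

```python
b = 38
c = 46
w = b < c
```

Comparison operators return bool

bool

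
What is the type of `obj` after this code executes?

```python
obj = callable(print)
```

callable() returns bool

bool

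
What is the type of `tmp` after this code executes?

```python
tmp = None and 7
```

'and' returns first falsy value (None)

NoneType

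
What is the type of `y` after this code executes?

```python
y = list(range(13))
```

list(range(...)) returns list

list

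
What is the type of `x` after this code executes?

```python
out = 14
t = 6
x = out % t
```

int % int returns int (14 % 6 = 2)

int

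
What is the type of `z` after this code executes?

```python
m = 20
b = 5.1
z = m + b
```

int + float returns float (20 + 5.1 = 25.1)

float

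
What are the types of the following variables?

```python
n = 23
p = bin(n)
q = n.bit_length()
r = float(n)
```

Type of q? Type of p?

int.bit_length() returns int; bin() returns str

int, str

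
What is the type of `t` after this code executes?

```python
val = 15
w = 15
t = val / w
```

int / int always returns float in Python 3 (15 / 15 = 1)

float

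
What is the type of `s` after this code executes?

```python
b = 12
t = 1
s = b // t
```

int // int returns int (12 // 1 = 12)

int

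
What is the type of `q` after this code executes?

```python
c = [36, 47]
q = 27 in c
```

'in' operator returns bool

bool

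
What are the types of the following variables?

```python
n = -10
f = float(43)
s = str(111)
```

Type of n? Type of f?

n is int; f is float

int, float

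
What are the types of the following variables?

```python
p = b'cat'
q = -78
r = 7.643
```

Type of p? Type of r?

p is bytes; r is float

bytes, float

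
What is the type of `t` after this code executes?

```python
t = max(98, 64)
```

max() of ints returns int

int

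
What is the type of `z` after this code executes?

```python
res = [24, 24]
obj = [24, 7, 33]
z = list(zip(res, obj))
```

list(zip(...)) returns a list of tuples

list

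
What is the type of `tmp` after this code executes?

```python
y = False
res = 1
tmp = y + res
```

bool + int returns int (False is 0, so 0 + 1 = 1)

int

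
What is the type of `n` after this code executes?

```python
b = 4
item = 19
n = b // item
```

int // int returns int (4 // 19 = 0)

int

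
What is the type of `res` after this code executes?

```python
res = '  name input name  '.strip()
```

str.strip() returns str

str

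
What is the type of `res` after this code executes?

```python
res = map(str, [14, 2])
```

map() returns a map iterator object

map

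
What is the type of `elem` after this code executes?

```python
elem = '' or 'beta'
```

'or' returns first truthy value ('beta', which is str)

str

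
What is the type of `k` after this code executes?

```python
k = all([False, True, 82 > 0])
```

all() returns bool

bool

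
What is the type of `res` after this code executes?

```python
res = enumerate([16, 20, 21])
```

enumerate() returns an enumerate iterator object

enumerate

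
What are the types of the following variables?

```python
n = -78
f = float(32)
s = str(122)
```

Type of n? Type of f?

n is int; f is float

int, float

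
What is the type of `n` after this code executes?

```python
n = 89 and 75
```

'and' returns the last value when all truthy (75, which is int)

int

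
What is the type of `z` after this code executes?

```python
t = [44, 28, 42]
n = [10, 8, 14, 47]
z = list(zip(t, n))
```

list(zip(...)) returns a list of tuples

list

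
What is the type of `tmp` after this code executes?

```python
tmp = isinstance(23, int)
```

isinstance() returns bool

bool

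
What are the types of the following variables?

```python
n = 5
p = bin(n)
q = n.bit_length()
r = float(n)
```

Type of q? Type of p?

int.bit_length() returns int; bin() returns str

int, str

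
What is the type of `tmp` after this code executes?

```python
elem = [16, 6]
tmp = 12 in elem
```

'in' operator returns bool

bool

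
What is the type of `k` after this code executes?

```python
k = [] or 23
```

'or' returns first truthy value (23, which is int)

int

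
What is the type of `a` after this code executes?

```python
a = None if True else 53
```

Ternary: condition is True, if branch (None) taken → NoneType

NoneType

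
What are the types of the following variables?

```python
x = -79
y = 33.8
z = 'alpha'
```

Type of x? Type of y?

x is int; y is float

int, float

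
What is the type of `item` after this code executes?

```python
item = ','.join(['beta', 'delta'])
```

str.join() returns str

str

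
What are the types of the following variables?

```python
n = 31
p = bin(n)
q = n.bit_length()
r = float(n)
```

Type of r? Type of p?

float() returns float; bin() returns str

float, str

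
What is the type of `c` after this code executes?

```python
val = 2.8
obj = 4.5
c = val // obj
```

float // float returns float (floor division preserves float type)

float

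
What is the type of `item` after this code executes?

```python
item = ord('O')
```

ord() returns int (Unicode code point)

int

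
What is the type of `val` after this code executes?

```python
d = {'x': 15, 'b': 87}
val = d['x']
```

Accessing dict[str, int] with key 'x' returns int value 15

int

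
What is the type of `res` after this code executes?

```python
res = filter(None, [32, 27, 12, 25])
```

filter() returns a filter iterator object

filter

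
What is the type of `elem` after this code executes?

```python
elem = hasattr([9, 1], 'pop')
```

hasattr() returns bool

bool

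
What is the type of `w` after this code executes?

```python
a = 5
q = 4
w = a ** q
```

int ** positive int returns int (5 ** 4 = 625)

int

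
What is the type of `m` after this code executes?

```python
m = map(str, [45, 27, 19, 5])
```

map() returns a map iterator object

map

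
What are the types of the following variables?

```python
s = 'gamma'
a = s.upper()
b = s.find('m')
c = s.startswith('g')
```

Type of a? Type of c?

str.upper() returns str; str.startswith() returns bool

str, bool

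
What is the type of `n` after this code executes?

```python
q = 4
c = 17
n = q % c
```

int % int returns int (4 % 17 = 4)

int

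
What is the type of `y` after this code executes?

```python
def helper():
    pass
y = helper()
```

A function with no return statement returns None

NoneType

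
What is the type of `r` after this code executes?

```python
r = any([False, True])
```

any() returns bool

bool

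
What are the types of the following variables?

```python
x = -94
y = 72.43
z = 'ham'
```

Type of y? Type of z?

y is float; z is str

float, str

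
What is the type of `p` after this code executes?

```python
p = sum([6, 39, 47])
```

sum() of ints returns int

int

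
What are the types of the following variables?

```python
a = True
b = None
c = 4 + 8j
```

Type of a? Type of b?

a is bool; b is NoneType

bool, NoneType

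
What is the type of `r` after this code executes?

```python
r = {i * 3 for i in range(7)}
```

A set comprehension {expr for x in iterable} produces a set

set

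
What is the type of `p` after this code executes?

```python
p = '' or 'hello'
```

'or' returns first truthy value ('hello', which is str)

str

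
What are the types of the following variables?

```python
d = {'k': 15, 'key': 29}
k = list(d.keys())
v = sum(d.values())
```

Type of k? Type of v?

list(...) returns list; sum of int values returns int

list, int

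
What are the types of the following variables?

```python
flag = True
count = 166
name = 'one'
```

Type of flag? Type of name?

flag is bool; name is str

bool, str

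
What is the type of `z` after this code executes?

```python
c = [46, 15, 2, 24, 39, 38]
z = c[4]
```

Indexing a list of ints returns int (c[4] = 39)

int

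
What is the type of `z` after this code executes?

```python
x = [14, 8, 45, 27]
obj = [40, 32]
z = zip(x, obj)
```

zip() returns a zip iterator object

zip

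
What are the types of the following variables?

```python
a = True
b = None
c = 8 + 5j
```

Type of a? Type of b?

a is bool; b is NoneType

bool, NoneType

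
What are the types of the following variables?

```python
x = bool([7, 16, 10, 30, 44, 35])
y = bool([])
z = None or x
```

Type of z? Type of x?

None or <bool> returns the bool; bool() returns bool

bool, bool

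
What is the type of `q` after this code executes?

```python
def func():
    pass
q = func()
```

A function with no return statement returns None

NoneType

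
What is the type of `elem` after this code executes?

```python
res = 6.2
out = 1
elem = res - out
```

float - int returns float (6.2 - 1 = 5.2)

float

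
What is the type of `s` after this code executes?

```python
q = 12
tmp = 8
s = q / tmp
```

int / int always returns float in Python 3 (12 / 8 = 1.5)

float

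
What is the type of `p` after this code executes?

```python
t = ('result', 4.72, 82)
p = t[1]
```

Index 1 of tuple is 4.72 which is float

float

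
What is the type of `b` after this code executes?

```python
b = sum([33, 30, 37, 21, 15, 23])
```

sum() of ints returns int

int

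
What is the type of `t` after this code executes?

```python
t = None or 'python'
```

'or' with None returns the other value ('python', str)

str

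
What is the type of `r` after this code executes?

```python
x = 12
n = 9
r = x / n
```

int / int always returns float in Python 3 (12 / 9 = 1.33333)

float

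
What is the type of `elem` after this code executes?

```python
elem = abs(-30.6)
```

abs() of float returns float

float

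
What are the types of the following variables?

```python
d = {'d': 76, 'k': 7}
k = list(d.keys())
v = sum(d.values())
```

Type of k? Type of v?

list(...) returns list; sum of int values returns int

list, int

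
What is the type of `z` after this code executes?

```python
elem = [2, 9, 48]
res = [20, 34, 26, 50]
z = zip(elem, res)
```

zip() returns a zip iterator object

zip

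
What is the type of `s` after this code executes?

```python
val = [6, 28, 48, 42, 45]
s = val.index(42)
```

list.index() returns int

int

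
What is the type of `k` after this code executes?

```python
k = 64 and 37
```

'and' returns the last value when all truthy (37, which is int)

int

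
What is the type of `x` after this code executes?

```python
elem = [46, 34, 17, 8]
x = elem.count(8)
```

list.count() returns int

int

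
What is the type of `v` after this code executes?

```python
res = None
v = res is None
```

'is' comparison returns bool

bool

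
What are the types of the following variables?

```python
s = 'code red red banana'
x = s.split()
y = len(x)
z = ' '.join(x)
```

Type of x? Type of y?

str.split() returns list; len() returns int

list, int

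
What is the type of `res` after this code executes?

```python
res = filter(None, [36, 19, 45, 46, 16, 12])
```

filter() returns a filter iterator object

filter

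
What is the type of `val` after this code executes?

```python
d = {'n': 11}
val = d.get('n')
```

dict.get() returns the value (int) when key is found

int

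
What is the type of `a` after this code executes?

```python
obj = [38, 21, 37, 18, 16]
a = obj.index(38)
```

list.index() returns int

int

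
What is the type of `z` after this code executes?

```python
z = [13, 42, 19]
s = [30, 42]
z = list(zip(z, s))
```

list(zip(...)) returns a list of tuples

list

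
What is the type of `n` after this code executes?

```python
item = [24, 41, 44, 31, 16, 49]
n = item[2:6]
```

Slicing a list always returns a list

list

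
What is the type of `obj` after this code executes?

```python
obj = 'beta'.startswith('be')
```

str.startswith() returns bool

bool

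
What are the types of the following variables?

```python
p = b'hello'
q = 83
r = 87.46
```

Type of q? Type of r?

q is int; r is float

int, float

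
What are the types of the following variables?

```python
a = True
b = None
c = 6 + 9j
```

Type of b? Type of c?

b is NoneType; c is complex

NoneType, complex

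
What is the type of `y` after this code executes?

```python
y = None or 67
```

'or' with None returns the other value (67, int)

int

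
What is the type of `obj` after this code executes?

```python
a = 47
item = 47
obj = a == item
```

Equality comparison returns bool

bool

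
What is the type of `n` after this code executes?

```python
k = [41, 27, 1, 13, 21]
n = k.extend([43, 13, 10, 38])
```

list.extend() returns None

NoneType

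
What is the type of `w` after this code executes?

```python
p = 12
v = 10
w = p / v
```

int / int always returns float in Python 3 (12 / 10 = 1.2)

float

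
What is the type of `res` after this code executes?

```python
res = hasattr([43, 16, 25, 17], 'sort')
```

hasattr() returns bool

bool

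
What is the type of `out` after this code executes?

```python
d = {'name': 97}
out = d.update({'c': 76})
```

dict.update() returns None

NoneType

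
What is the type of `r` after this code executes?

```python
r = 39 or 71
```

'or' returns the first truthy value (39, which is int)

int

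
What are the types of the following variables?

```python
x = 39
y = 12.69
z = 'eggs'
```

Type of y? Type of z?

y is float; z is str

float, str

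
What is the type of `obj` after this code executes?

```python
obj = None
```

None has type NoneType

NoneType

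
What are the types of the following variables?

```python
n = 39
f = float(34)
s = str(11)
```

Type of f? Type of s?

f is float; s is str

float, str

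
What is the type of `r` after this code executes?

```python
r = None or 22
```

'or' with None returns the other value (22, int)

int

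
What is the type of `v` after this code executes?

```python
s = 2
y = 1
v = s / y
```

int / int always returns float in Python 3 (2 / 1 = 2)

float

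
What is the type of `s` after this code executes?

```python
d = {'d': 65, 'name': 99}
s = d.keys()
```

.keys() returns a dict_keys view object

dict_keys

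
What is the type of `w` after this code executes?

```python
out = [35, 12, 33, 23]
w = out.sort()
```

list.sort() returns None (sorts in place)

NoneType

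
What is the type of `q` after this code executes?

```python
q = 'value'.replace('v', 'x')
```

str.replace() returns str

str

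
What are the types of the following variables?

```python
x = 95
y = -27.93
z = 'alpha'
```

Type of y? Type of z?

y is float; z is str

float, str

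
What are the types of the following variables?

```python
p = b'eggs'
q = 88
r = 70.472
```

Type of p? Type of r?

p is bytes; r is float

bytes, float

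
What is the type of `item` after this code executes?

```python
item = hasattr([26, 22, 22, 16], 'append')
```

hasattr() returns bool

bool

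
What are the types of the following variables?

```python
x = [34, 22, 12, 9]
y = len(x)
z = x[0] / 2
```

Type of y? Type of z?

len() returns int; int / int returns float

int, float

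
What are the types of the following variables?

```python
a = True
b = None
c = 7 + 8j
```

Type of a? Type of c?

a is bool; c is complex

bool, complex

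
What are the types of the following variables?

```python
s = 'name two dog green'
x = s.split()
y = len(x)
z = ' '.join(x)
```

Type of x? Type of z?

str.split() returns list; str.join() returns str

list, str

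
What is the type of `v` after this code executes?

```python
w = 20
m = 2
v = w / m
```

int / int always returns float in Python 3 (20 / 2 = 10)

float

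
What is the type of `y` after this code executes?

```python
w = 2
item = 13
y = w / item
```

int / int always returns float in Python 3 (2 / 13 = 0.153846)

float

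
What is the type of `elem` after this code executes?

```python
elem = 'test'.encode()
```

str.encode() returns bytes

bytes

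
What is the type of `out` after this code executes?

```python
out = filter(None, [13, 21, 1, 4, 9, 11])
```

filter() returns a filter iterator object

filter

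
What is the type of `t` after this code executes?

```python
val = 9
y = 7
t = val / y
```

int / int always returns float in Python 3 (9 / 7 = 1.28571)

float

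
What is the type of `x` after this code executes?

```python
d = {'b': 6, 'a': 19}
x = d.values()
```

.values() returns a dict_values view object

dict_values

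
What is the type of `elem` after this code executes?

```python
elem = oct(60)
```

oct() returns str representation

str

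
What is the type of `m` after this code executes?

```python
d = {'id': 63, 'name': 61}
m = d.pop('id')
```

dict.pop() returns the value (int)

int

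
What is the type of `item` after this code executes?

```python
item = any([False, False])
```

any() returns bool

bool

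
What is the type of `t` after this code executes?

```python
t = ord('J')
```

ord() returns int (Unicode code point)

int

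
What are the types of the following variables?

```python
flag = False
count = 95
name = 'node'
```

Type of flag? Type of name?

flag is bool; name is str

bool, str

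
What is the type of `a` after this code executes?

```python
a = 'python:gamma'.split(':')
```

str.split() returns list

list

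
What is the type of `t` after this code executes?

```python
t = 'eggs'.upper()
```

str.upper() returns str

str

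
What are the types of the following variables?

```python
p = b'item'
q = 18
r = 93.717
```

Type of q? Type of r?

q is int; r is float

int, float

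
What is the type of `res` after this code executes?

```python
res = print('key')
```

print() returns None

NoneType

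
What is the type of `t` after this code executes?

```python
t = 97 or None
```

'or' returns first truthy value (97, int)

int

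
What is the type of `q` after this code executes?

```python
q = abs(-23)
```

abs() of int returns int

int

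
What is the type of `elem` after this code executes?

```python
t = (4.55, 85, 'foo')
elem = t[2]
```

Index 2 of tuple is 'foo' which is str

str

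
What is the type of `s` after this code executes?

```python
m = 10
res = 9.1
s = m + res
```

int + float returns float (10 + 9.1 = 19.1)

float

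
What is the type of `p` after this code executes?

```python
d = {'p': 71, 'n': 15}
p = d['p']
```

Accessing dict[str, int] with key 'p' returns int value 71

int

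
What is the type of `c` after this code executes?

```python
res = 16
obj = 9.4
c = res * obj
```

int * float returns float (16 * 9.4 = 150.4)

float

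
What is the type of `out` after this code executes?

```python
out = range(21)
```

range() returns a range object

range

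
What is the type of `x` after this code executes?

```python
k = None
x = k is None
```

'is' comparison returns bool

bool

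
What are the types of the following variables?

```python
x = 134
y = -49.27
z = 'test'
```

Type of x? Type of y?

x is int; y is float

int, float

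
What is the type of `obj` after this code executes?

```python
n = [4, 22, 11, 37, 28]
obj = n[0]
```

Indexing a list of ints returns int (n[0] = 4)

int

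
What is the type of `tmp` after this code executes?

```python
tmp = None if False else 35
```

Ternary: condition is False, else branch (35) taken → int

int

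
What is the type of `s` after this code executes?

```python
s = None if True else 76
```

Ternary: condition is True, if branch (None) taken → NoneType

NoneType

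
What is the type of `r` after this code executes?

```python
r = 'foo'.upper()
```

str.upper() returns str

str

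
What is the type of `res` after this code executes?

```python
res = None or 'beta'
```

'or' with None returns the other value ('beta', str)

str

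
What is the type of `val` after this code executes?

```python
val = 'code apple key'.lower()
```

str.lower() returns str

str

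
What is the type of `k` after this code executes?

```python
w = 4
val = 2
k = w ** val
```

int ** positive int returns int (4 ** 2 = 16)

int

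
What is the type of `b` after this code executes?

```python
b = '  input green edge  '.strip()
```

str.strip() returns str

str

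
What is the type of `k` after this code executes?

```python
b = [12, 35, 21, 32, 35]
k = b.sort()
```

list.sort() returns None (sorts in place)

NoneType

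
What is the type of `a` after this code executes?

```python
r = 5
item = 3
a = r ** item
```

int ** positive int returns int (5 ** 3 = 125)

int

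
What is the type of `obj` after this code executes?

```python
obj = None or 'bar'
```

'or' with None returns the other value ('bar', str)

str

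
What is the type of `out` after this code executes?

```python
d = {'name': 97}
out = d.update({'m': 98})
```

dict.update() returns None

NoneType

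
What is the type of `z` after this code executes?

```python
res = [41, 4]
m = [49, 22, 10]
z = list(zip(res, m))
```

list(zip(...)) returns a list of tuples

list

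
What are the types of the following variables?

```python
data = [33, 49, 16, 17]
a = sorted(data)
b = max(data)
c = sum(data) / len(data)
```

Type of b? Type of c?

max of ints returns int; int / int returns float

int, float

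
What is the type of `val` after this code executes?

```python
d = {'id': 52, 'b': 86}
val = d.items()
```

dict.items() returns a dict_items view

dict_items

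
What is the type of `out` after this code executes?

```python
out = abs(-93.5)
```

abs() of float returns float

float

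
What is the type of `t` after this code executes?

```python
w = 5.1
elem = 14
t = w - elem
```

float - int returns float (5.1 - 14 = -8.9)

float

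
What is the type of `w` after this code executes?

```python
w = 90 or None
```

'or' returns first truthy value (90, int)

int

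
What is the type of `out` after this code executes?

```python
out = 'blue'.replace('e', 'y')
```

str.replace() returns str

str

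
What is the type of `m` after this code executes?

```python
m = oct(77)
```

oct() returns str representation

str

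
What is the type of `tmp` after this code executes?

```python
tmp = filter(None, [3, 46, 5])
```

filter() returns a filter iterator object

filter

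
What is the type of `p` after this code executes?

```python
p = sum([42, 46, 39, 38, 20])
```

sum() of ints returns int

int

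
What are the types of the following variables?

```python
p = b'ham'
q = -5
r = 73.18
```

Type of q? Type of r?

q is int; r is float

int, float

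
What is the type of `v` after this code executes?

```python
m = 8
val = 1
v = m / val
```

int / int always returns float in Python 3 (8 / 1 = 8)

float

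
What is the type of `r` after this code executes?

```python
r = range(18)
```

range() returns a range object

range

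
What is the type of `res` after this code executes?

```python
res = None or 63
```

'or' with None returns the other value (63, int)

int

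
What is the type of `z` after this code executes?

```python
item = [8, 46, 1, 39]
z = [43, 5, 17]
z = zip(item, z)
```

zip() returns a zip iterator object

zip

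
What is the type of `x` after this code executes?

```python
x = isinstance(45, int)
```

isinstance() returns bool

bool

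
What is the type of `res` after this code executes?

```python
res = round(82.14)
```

round() with no ndigits arg returns int

int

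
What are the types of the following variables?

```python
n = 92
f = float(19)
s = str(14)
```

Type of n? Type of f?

n is int; f is float

int, float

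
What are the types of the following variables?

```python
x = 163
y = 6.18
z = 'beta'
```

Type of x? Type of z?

x is int; z is str

int, str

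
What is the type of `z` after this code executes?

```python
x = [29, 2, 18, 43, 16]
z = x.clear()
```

list.clear() returns None

NoneType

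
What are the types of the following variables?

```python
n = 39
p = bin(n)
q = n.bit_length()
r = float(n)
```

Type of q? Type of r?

int.bit_length() returns int; float() returns float

int, float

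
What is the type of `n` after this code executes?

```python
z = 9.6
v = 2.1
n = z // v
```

float // float returns float (floor division preserves float type)

float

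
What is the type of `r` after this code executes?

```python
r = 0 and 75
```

'and' returns the first falsy value (0, which is int)

int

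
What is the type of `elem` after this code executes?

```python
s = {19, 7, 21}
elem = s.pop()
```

Popping from a set of ints returns int

int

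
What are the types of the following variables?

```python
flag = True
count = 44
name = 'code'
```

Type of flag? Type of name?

flag is bool; name is str

bool, str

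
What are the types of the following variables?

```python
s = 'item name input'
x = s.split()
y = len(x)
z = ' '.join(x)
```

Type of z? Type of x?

str.join() returns str; str.split() returns list

str, list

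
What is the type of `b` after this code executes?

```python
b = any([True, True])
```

any() returns bool

bool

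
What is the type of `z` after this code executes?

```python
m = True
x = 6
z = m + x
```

bool + int returns int (True is 1, so 1 + 6 = 7)

int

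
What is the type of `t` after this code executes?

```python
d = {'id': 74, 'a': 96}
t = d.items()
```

dict.items() returns a dict_items view

dict_items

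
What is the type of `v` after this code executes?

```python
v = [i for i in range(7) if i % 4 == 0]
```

A list comprehension [...] produces a list

list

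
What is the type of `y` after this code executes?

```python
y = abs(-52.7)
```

abs() of float returns float

float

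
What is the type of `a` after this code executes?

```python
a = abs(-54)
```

abs() of int returns int

int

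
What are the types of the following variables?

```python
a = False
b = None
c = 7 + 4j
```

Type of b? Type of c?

b is NoneType; c is complex

NoneType, complex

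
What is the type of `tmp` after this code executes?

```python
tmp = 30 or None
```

'or' returns first truthy value (30, int)

int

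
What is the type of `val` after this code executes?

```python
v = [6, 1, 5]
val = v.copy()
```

list.copy() returns list

list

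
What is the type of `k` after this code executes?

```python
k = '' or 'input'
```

'or' returns first truthy value ('input', which is str)

str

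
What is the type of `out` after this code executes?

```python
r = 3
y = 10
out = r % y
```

int % int returns int (3 % 10 = 3)

int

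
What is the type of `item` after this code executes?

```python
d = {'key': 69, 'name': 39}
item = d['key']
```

Accessing dict[str, int] with key 'key' returns int value 69

int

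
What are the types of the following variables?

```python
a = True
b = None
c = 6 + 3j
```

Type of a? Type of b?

a is bool; b is NoneType

bool, NoneType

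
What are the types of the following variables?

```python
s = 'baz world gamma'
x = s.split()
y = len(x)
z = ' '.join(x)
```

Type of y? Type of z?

len() returns int; str.join() returns str

int, str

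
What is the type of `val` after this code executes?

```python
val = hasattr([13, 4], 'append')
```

hasattr() returns bool

bool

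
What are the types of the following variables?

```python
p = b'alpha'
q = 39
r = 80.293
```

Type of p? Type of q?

p is bytes; q is int

bytes, int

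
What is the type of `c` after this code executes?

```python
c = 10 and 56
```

'and' returns the last value when all truthy (56, which is int)

int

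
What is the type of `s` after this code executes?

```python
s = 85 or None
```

'or' returns first truthy value (85, int)

int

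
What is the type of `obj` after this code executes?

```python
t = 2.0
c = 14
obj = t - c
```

float - int returns float (2.0 - 14 = -12.0)

float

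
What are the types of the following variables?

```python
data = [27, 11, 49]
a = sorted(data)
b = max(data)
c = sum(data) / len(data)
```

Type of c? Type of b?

int / int returns float; max of ints returns int

float, int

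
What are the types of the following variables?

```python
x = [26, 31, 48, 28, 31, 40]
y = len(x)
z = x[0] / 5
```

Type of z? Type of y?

int / int returns float; len() returns int

float, int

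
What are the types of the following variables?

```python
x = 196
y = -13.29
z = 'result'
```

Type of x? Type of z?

x is int; z is str

int, str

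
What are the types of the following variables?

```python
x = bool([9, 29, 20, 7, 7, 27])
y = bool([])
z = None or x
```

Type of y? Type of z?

bool() returns bool; None or <bool> returns the bool

bool, bool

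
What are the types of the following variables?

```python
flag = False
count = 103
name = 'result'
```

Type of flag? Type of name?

flag is bool; name is str

bool, str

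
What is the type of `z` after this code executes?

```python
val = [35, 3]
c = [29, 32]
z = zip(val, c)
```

zip() returns a zip iterator object

zip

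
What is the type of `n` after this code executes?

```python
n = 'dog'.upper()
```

str.upper() returns str

str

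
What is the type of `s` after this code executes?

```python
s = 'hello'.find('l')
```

str.find() returns int (index, or -1)

int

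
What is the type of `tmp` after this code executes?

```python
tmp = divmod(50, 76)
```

divmod() returns a tuple (quotient, remainder)

tuple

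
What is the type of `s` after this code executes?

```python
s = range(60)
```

range() returns a range object

range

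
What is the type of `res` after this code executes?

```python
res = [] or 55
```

'or' returns first truthy value (55, which is int)

int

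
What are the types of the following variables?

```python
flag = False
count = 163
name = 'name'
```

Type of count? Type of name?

count is int; name is str

int, str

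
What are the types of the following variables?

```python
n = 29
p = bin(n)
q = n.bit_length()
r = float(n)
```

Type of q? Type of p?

int.bit_length() returns int; bin() returns str

int, str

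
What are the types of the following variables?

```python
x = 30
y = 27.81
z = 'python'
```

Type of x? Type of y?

x is int; y is float

int, float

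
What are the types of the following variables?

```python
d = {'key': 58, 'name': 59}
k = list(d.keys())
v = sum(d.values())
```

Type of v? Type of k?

sum of int values returns int; list(...) returns list

int, list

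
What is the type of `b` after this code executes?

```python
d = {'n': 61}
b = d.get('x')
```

dict.get() returns None when key 'x' is not found and no default given

NoneType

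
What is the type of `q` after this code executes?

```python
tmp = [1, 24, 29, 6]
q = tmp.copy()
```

list.copy() returns list

list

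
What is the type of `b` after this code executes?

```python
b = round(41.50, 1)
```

round() with ndigits arg returns float

float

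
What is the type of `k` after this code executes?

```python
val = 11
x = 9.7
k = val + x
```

int + float returns float (11 + 9.7 = 20.7)

float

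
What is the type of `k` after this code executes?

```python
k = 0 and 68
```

'and' returns the first falsy value (0, which is int)

int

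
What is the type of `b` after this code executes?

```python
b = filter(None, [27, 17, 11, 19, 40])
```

filter() returns a filter iterator object

filter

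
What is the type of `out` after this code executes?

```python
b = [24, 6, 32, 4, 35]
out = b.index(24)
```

list.index() returns int

int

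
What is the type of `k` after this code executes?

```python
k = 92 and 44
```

'and' returns the last value when all truthy (44, which is int)

int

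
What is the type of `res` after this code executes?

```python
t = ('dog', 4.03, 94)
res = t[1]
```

Index 1 of tuple is 4.03 which is float

float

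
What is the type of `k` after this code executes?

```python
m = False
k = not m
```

'not' always returns bool

bool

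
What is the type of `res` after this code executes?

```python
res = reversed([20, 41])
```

reversed() on a list returns a list_reverseiterator

list_reverseiterator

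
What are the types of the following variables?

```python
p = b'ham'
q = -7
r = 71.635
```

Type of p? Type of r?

p is bytes; r is float

bytes, float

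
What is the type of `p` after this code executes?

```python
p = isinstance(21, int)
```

isinstance() returns bool

bool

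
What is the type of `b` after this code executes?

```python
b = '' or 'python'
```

'or' returns first truthy value ('python', which is str)

str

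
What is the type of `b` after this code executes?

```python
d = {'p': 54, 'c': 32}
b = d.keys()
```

.keys() returns a dict_keys view object

dict_keys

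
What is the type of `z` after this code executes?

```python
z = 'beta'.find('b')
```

str.find() returns int (index, or -1)

int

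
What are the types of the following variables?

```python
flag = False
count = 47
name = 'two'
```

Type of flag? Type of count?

flag is bool; count is int

bool, int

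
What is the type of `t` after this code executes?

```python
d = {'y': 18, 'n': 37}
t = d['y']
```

Accessing dict[str, int] with key 'y' returns int value 18

int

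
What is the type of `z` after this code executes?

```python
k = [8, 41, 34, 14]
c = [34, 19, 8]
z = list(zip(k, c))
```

list(zip(...)) returns a list of tuples

list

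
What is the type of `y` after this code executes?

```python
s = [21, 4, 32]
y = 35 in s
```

'in' operator returns bool

bool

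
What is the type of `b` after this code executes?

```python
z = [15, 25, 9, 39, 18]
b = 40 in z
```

'in' operator returns bool

bool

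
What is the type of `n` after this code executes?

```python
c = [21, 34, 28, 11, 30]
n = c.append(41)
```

list.append() returns None (mutates in place)

NoneType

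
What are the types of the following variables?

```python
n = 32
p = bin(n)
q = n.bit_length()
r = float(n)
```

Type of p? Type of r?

bin() returns str; float() returns float

str, float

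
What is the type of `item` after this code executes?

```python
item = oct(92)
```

oct() returns str representation

str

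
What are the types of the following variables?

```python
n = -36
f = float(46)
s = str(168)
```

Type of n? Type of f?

n is int; f is float

int, float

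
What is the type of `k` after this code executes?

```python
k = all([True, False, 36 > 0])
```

all() returns bool

bool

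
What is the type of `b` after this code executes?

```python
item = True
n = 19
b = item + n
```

bool + int returns int (True is 1, so 1 + 19 = 20)

int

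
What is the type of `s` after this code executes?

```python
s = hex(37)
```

hex() returns str representation

str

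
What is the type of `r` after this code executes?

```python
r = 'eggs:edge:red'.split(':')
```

str.split() returns list

list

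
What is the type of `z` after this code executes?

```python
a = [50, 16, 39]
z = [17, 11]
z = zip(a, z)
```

zip() returns a zip iterator object

zip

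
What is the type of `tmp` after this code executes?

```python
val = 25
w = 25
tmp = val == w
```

Equality comparison returns bool

bool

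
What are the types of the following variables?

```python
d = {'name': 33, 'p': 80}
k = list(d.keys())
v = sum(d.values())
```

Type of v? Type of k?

sum of int values returns int; list(...) returns list

int, list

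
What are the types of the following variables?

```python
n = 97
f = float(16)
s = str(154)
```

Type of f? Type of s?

f is float; s is str

float, str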